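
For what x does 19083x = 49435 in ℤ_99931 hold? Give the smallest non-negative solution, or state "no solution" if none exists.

59271

First find gcd(19083, 99931):
99931 = 5·19083 + 4516
19083 = 4·4516 + 1019
4516 = 4·1019 + 440
1019 = 2·440 + 139
440 = 3·139 + 23
139 = 6·23 + 1
23 = 23·1 + 0
gcd = 1, so a unique solution mod 99931 exists.
Back-substitute for the Bézout coefficients:
1 = 139 − 6·23
1 = −6·440 + 19·139
1 = 19·1019 − 44·440
1 = −44·4516 + 195·1019
1 = 195·19083 − 824·4516
1 = −824·99931 + 4315·19083
So 19083·(4315) ≡ 1 (mod 99931), giving 19083⁻¹ ≡ 4315.
x ≡ 19083⁻¹·49435 ≡ 4315·49435 ≡ 59271 (mod 99931).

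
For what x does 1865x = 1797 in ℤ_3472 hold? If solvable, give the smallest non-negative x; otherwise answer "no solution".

781

First find gcd(1865, 3472):
3472 = 1×1865 + 1607
1865 = 1×1607 + 258
1607 = 6×258 + 59
258 = 4×59 + 22
59 = 2×22 + 15
22 = 1×15 + 7
15 = 2×7 + 1
7 = 7×1 + 0
gcd = 1, so a unique solution mod 3472 exists.
Back-substitute for the Bézout coefficients:
1 = 15 − 2·7
1 = −2·22 + 3·15
1 = 3·59 − 8·22
1 = −8·258 + 35·59
1 = 35·1607 − 218·258
1 = −218·1865 + 253·1607
1 = 253·3472 − 471·1865
So 1865·(-471) ≡ 1 (mod 3472), giving 1865⁻¹ ≡ 3001.
x ≡ 1865⁻¹·1797 ≡ 3001·1797 ≡ 781 (mod 3472).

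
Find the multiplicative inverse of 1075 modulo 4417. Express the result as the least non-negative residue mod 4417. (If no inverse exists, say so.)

604

Apply the Euclidean algorithm to 4417 and 1075:
4417 = 4*1075 + 117
1075 = 9*117 + 22
117 = 5*22 + 7
22 = 3*7 + 1
7 = 7*1 + 0
gcd = 1, so the inverse exists. Back-substitute:
1 = 22 − 3·7
1 = −3·117 + 16·22
1 = 16·1075 − 147·117
1 = −147·4417 + 604·1075
So 1075·604 ≡ 1 (mod 4417).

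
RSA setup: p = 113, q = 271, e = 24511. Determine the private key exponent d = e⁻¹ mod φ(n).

29311

φ(n) = (p−1)(q−1) = 112·270 = 30240.
Need d with 24511·d ≡ 1 (mod 30240). Apply the extended Euclidean algorithm:
30240 = 1×24511 + 5729
24511 = 4×5729 + 1595
5729 = 3×1595 + 944
1595 = 1×944 + 651
944 = 1×651 + 293
651 = 2×293 + 65
293 = 4×65 + 33
65 = 1×33 + 32
33 = 1×32 + 1
32 = 32×1 + 0
Back-substitute:
1 = 33 − 32
1 = −65 + 2·33
1 = 2·293 − 9·65
1 = −9·651 + 20·293
1 = 20·944 − 29·651
1 = −29·1595 + 49·944
1 = 49·5729 − 176·1595
1 = −176·24511 + 753·5729
1 = 753·30240 − 929·24511
So 24511·(-929) ≡ 1 (mod 30240), hence d ≡ -929 ≡ 29311 (mod 30240).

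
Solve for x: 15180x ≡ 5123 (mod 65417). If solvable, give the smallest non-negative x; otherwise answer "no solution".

gcd(15180, 65417):
65417 = 4·15180 + 4697
15180 = 3·4697 + 1089
4697 = 4·1089 + 341
1089 = 3·341 + 66
341 = 5·66 + 11
66 = 6·11 + 0
gcd = 11, but 11 ∤ 5123, so the congruence has no solution.

no solution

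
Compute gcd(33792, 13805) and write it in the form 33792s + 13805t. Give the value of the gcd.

11

Apply Euclid's algorithm to 33792 and 13805:
33792 = 2*13805 + 6182
13805 = 2*6182 + 1441
6182 = 4*1441 + 418
1441 = 3*418 + 187
418 = 2*187 + 44
187 = 4*44 + 11
44 = 4*11 + 0
gcd(33792, 13805) = 11.
Working backward:
11 = 187 − 4·44
11 = −4·418 + 9·187
11 = 9·1441 − 31·418
11 = −31·6182 + 133·1441
11 = 133·13805 − 297·6182
11 = −297·33792 + 727·13805
So 11 = (-297)·33792 + (727)·13805.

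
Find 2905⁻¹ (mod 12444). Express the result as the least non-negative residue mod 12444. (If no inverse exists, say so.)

Run Euclid on (12444, 2905):
12444 = 4×2905 + 824
2905 = 3×824 + 433
824 = 1×433 + 391
433 = 1×391 + 42
391 = 9×42 + 13
42 = 3×13 + 3
13 = 4×3 + 1
3 = 3×1 + 0
gcd = 1, so the inverse exists. Back-substitute:
1 = 13 − 4·3
1 = −4·42 + 13·13
1 = 13·391 − 121·42
1 = −121·433 + 134·391
1 = 134·824 − 255·433
1 = −255·2905 + 899·824
1 = 899·12444 − 3851·2905
Thus 2905·(-3851) ≡ 1 (mod 12444); reducing, -3851 mod 12444 = 8593.

8593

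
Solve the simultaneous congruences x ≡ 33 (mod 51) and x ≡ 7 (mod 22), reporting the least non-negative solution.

645

Write x = 33 + 51·k. Then 51·k ≡ 7 − 33 ≡ 18 (mod 22).
Need 51⁻¹ mod 22. Extended Euclid on (22, 7):
22 = 3×7 + 1
7 = 7×1 + 0
Back-substitute:
1 = 22 − 3·7
51⁻¹ ≡ 19 (mod 22), so k ≡ 19·18 ≡ 12 (mod 22).
x = 33 + 51·12 = 645.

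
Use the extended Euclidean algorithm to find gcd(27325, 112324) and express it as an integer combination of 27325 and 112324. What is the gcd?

1

Repeated division:
112324 = 4×27325 + 3024
27325 = 9×3024 + 109
3024 = 27×109 + 81
109 = 1×81 + 28
81 = 2×28 + 25
28 = 1×25 + 3
25 = 8×3 + 1
3 = 3×1 + 0
gcd(27325, 112324) = 1.
Express as a combination:
1 = 25 − 8·3
1 = −8·28 + 9·25
1 = 9·81 − 26·28
1 = −26·109 + 35·81
1 = 35·3024 − 971·109
1 = −971·27325 + 8774·3024
1 = 8774·112324 − 36067·27325
So 1 = (8774)·112324 + (-36067)·27325.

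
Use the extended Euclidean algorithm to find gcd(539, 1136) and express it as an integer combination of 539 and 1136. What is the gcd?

Euclidean algorithm:
1136 = 2·539 + 58
539 = 9·58 + 17
58 = 3·17 + 7
17 = 2·7 + 3
7 = 2·3 + 1
3 = 3·1 + 0
gcd(539, 1136) = 1.
Working backward:
1 = 7 − 2·3
1 = −2·17 + 5·7
1 = 5·58 − 17·17
1 = −17·539 + 158·58
1 = 158·1136 − 333·539
So 1 = (158)·1136 + (-333)·539.

1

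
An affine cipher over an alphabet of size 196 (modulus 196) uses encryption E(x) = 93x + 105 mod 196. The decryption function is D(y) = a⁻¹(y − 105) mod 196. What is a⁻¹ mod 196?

137

gcd(196, 93) by repeated division:
196 = 2×93 + 10
93 = 9×10 + 3
10 = 3×3 + 1
3 = 3×1 + 0
The gcd is 1. Working backward:
1 = 10 − 3·3
1 = −3·93 + 28·10
1 = 28·196 − 59·93
Thus 93·(-59) ≡ 1 (mod 196); reducing, -59 mod 196 = 137.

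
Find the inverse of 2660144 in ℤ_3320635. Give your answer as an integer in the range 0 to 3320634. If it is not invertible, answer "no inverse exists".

Run Euclid on (3320635, 2660144):
3320635 = 1·2660144 + 660491
2660144 = 4·660491 + 18180
660491 = 36·18180 + 6011
18180 = 3·6011 + 147
6011 = 40·147 + 131
147 = 1·131 + 16
131 = 8·16 + 3
16 = 5·3 + 1
3 = 3·1 + 0
gcd = 1, so the inverse exists. Back-substitute:
1 = 16 − 5·3
1 = −5·131 + 41·16
1 = 41·147 − 46·131
1 = −46·6011 + 1881·147
1 = 1881·18180 − 5689·6011
1 = −5689·660491 + 206685·18180
1 = 206685·2660144 − 832429·660491
1 = −832429·3320635 + 1039114·2660144
So 2660144·1039114 ≡ 1 (mod 3320635).

1039114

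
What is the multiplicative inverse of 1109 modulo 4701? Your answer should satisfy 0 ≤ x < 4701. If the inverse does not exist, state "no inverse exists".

2111

Apply the Euclidean algorithm to 4701 and 1109:
4701 = 4×1109 + 265
1109 = 4×265 + 49
265 = 5×49 + 20
49 = 2×20 + 9
20 = 2×9 + 2
9 = 4×2 + 1
2 = 2×1 + 0
The gcd is 1. Working backward:
1 = 9 − 4·2
1 = −4·20 + 9·9
1 = 9·49 − 22·20
1 = −22·265 + 119·49
1 = 119·1109 − 498·265
1 = −498·4701 + 2111·1109
So 1109·2111 ≡ 1 (mod 4701).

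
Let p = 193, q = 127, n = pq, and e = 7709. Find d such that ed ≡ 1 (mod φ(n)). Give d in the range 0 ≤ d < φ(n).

5429

φ(n) = (p−1)(q−1) = 192·126 = 24192.
Need d with 7709·d ≡ 1 (mod 24192). Apply the extended Euclidean algorithm:
24192 = 3*7709 + 1065
7709 = 7*1065 + 254
1065 = 4*254 + 49
254 = 5*49 + 9
49 = 5*9 + 4
9 = 2*4 + 1
4 = 4*1 + 0
Back-substitute:
1 = 9 − 2·4
1 = −2·49 + 11·9
1 = 11·254 − 57·49
1 = −57·1065 + 239·254
1 = 239·7709 − 1730·1065
1 = −1730·24192 + 5429·7709
So 7709·5429 ≡ 1 (mod 24192), hence d = 5429.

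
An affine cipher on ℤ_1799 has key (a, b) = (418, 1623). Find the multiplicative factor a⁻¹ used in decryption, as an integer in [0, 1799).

1459

gcd(1799, 418) by repeated division:
1799 = 4·418 + 127
418 = 3·127 + 37
127 = 3·37 + 16
37 = 2·16 + 5
16 = 3·5 + 1
5 = 5·1 + 0
The gcd is 1. Working backward:
1 = 16 − 3·5
1 = −3·37 + 7·16
1 = 7·127 − 24·37
1 = −24·418 + 79·127
1 = 79·1799 − 340·418
So 418·(-340) ≡ 1 (mod 1799), and -340 ≡ 1459 (mod 1799).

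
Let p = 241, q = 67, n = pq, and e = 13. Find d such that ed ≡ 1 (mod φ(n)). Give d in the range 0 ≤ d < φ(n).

φ(n) = (p−1)(q−1) = 240·66 = 15840.
Need d with 13·d ≡ 1 (mod 15840). Apply the extended Euclidean algorithm:
15840 = 1218·13 + 6
13 = 2·6 + 1
6 = 6·1 + 0
Back-substitute:
1 = 13 − 2·6
1 = −2·15840 + 2437·13
So 13·2437 ≡ 1 (mod 15840), hence d = 2437.

2437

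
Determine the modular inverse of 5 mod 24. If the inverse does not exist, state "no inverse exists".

5

gcd(24, 5) by repeated division:
24 = 4·5 + 4
5 = 1·4 + 1
4 = 4·1 + 0
The gcd is 1. Working backward:
1 = 5 − 4
1 = −24 + 5·5
So 5·5 ≡ 1 (mod 24).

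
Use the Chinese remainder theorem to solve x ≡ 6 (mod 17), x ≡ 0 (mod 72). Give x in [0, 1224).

Write x = 6 + 17·k. Then 17·k ≡ 0 − 6 ≡ 66 (mod 72).
Need 17⁻¹ mod 72. Extended Euclid on (72, 17):
72 = 4·17 + 4
17 = 4·4 + 1
4 = 4·1 + 0
Back-substitute:
1 = 17 − 4·4
1 = −4·72 + 17·17
17⁻¹ ≡ 17 (mod 72), so k ≡ 17·66 ≡ 42 (mod 72).
x = 6 + 17·42 = 720.

720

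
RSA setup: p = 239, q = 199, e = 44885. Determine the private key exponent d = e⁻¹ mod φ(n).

φ(n) = (p−1)(q−1) = 238·198 = 47124.
Need d with 44885·d ≡ 1 (mod 47124). Apply the extended Euclidean algorithm:
47124 = 1*44885 + 2239
44885 = 20*2239 + 105
2239 = 21*105 + 34
105 = 3*34 + 3
34 = 11*3 + 1
3 = 3*1 + 0
Back-substitute:
1 = 34 − 11·3
1 = −11·105 + 34·34
1 = 34·2239 − 725·105
1 = −725·44885 + 14534·2239
1 = 14534·47124 − 15259·44885
So 44885·(-15259) ≡ 1 (mod 47124), hence d ≡ -15259 ≡ 31865 (mod 47124).

31865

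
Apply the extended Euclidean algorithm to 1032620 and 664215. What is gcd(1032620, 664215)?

5

Repeated division:
1032620 = 1·664215 + 368405
664215 = 1·368405 + 295810
368405 = 1·295810 + 72595
295810 = 4·72595 + 5430
72595 = 13·5430 + 2005
5430 = 2·2005 + 1420
2005 = 1·1420 + 585
1420 = 2·585 + 250
585 = 2·250 + 85
250 = 2·85 + 80
85 = 1·80 + 5
80 = 16·5 + 0
gcd(1032620, 664215) = 5.
Express as a combination:
5 = 85 − 80
5 = −250 + 3·85
5 = 3·585 − 7·250
5 = −7·1420 + 17·585
5 = 17·2005 − 24·1420
5 = −24·5430 + 65·2005
5 = 65·72595 − 869·5430
5 = −869·295810 + 3541·72595
5 = 3541·368405 − 4410·295810
5 = −4410·664215 + 7951·368405
5 = 7951·1032620 − 12361·664215
So 5 = (7951)·1032620 + (-12361)·664215.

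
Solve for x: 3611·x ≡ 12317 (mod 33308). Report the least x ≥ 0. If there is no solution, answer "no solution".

26707

First find gcd(3611, 33308):
33308 = 9×3611 + 809
3611 = 4×809 + 375
809 = 2×375 + 59
375 = 6×59 + 21
59 = 2×21 + 17
21 = 1×17 + 4
17 = 4×4 + 1
4 = 4×1 + 0
gcd = 1, so a unique solution mod 33308 exists.
Back-substitute for the Bézout coefficients:
1 = 17 − 4·4
1 = −4·21 + 5·17
1 = 5·59 − 14·21
1 = −14·375 + 89·59
1 = 89·809 − 192·375
1 = −192·3611 + 857·809
1 = 857·33308 − 7905·3611
So 3611·(-7905) ≡ 1 (mod 33308), giving 3611⁻¹ ≡ 25403.
x ≡ 3611⁻¹·12317 ≡ 25403·12317 ≡ 26707 (mod 33308).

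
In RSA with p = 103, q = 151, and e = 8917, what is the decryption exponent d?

φ(n) = (p−1)(q−1) = 102·150 = 15300.
Need d with 8917·d ≡ 1 (mod 15300). Apply the extended Euclidean algorithm:
15300 = 1×8917 + 6383
8917 = 1×6383 + 2534
6383 = 2×2534 + 1315
2534 = 1×1315 + 1219
1315 = 1×1219 + 96
1219 = 12×96 + 67
96 = 1×67 + 29
67 = 2×29 + 9
29 = 3×9 + 2
9 = 4×2 + 1
2 = 2×1 + 0
Back-substitute:
1 = 9 − 4·2
1 = −4·29 + 13·9
1 = 13·67 − 30·29
1 = −30·96 + 43·67
1 = 43·1219 − 546·96
1 = −546·1315 + 589·1219
1 = 589·2534 − 1135·1315
1 = −1135·6383 + 2859·2534
1 = 2859·8917 − 3994·6383
1 = −3994·15300 + 6853·8917
So 8917·6853 ≡ 1 (mod 15300), hence d = 6853.

6853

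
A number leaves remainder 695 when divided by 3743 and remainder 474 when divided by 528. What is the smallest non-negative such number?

Write x = 695 + 3743·k. Then 3743·k ≡ 474 − 695 ≡ 307 (mod 528).
Need 3743⁻¹ mod 528. Extended Euclid on (528, 47):
528 = 11·47 + 11
47 = 4·11 + 3
11 = 3·3 + 2
3 = 1·2 + 1
2 = 2·1 + 0
Back-substitute:
1 = 3 − 2
1 = −11 + 4·3
1 = 4·47 − 17·11
1 = −17·528 + 191·47
3743⁻¹ ≡ 191 (mod 528), so k ≡ 191·307 ≡ 29 (mod 528).
x = 695 + 3743·29 = 109242.

109242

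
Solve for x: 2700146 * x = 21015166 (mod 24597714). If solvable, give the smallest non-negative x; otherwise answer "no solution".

9714878

First find gcd(2700146, 24597714):
24597714 = 9·2700146 + 296400
2700146 = 9·296400 + 32546
296400 = 9·32546 + 3486
32546 = 9·3486 + 1172
3486 = 2·1172 + 1142
1172 = 1·1142 + 30
1142 = 38·30 + 2
30 = 15·2 + 0
gcd = 2 and 2 | 21015166, so solutions exist. Divide through by 2: 1350073x ≡ 10507583 (mod 12298857).
Now find 1350073⁻¹ mod 12298857:
12298857 = 9×1350073 + 148200
1350073 = 9×148200 + 16273
148200 = 9×16273 + 1743
16273 = 9×1743 + 586
1743 = 2×586 + 571
586 = 1×571 + 15
571 = 38×15 + 1
15 = 15×1 + 0
Back-substitute:
1 = 571 − 38·15
1 = −38·586 + 39·571
1 = 39·1743 − 116·586
1 = −116·16273 + 1083·1743
1 = 1083·148200 − 9863·16273
1 = −9863·1350073 + 89850·148200
1 = 89850·12298857 − 818513·1350073
So 1350073·(-818513) ≡ 1 (mod 12298857), i.e. 1350073⁻¹ ≡ 11480344.
Then x ≡ 11480344·10507583 ≡ 9714878 (mod 12298857); the smallest non-negative solution is x = 9714878.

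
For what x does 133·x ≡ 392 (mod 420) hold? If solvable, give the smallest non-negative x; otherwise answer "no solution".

44

First find gcd(133, 420):
420 = 3·133 + 21
133 = 6·21 + 7
21 = 3·7 + 0
gcd = 7 and 7 | 392, so solutions exist. Divide through by 7: 19x ≡ 56 (mod 60).
Now find 19⁻¹ mod 60:
60 = 3·19 + 3
19 = 6·3 + 1
3 = 3·1 + 0
Back-substitute:
1 = 19 − 6·3
1 = −6·60 + 19·19
So 19⁻¹ ≡ 19 (mod 60).
Then x ≡ 19·56 ≡ 44 (mod 60); the smallest non-negative solution is x = 44.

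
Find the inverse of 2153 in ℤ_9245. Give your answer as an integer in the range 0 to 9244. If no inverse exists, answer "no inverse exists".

6952

Extended Euclidean algorithm:
9245 = 4·2153 + 633
2153 = 3·633 + 254
633 = 2·254 + 125
254 = 2·125 + 4
125 = 31·4 + 1
4 = 4·1 + 0
The gcd is 1. Working backward:
1 = 125 − 31·4
1 = −31·254 + 63·125
1 = 63·633 − 157·254
1 = −157·2153 + 534·633
1 = 534·9245 − 2293·2153
Hence 2153⁻¹ ≡ -2293 ≡ 6952 (mod 9245).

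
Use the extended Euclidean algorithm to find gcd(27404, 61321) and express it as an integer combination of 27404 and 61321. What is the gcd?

Apply Euclid's algorithm to 61321 and 27404:
61321 = 2·27404 + 6513
27404 = 4·6513 + 1352
6513 = 4·1352 + 1105
1352 = 1·1105 + 247
1105 = 4·247 + 117
247 = 2·117 + 13
117 = 9·13 + 0
gcd(27404, 61321) = 13.
Working backward:
13 = 247 − 2·117
13 = −2·1105 + 9·247
13 = 9·1352 − 11·1105
13 = −11·6513 + 53·1352
13 = 53·27404 − 223·6513
13 = −223·61321 + 499·27404
So 13 = (-223)·61321 + (499)·27404.

13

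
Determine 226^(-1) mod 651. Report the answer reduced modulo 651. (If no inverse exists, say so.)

gcd(651, 226) by repeated division:
651 = 2×226 + 199
226 = 1×199 + 27
199 = 7×27 + 10
27 = 2×10 + 7
10 = 1×7 + 3
7 = 2×3 + 1
3 = 3×1 + 0
The gcd is 1. Working backward:
1 = 7 − 2·3
1 = −2·10 + 3·7
1 = 3·27 − 8·10
1 = −8·199 + 59·27
1 = 59·226 − 67·199
1 = −67·651 + 193·226
So 226·193 ≡ 1 (mod 651).

193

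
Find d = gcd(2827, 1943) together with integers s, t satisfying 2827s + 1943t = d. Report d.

1

Repeated division:
2827 = 1·1943 + 884
1943 = 2·884 + 175
884 = 5·175 + 9
175 = 19·9 + 4
9 = 2·4 + 1
4 = 4·1 + 0
gcd(2827, 1943) = 1.
Express as a combination:
1 = 9 − 2·4
1 = −2·175 + 39·9
1 = 39·884 − 197·175
1 = −197·1943 + 433·884
1 = 433·2827 − 630·1943
So 1 = (433)·2827 + (-630)·1943.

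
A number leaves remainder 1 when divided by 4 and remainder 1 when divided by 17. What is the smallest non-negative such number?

Write x = 1 + 4·k. Then 4·k ≡ 1 − 1 ≡ 0 (mod 17).
Need 4⁻¹ mod 17. Extended Euclid on (17, 4):
17 = 4·4 + 1
4 = 4·1 + 0
Back-substitute:
1 = 17 − 4·4
4⁻¹ ≡ 13 (mod 17), so k ≡ 13·0 ≡ 0 (mod 17).
x = 1 + 4·0 = 1.

1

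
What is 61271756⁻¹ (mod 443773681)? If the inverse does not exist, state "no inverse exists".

no inverse exists

Euclidean algorithm on 443773681, 61271756:
443773681 = 7×61271756 + 14871389
61271756 = 4×14871389 + 1786200
14871389 = 8×1786200 + 581789
1786200 = 3×581789 + 40833
581789 = 14×40833 + 10127
40833 = 4×10127 + 325
10127 = 31×325 + 52
325 = 6×52 + 13
52 = 4×13 + 0
Since gcd = 13 > 1, 61271756 is not a unit mod 443773681.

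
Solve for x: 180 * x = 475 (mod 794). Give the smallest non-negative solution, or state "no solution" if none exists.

no solution

gcd(180, 794):
794 = 4×180 + 74
180 = 2×74 + 32
74 = 2×32 + 10
32 = 3×10 + 2
10 = 5×2 + 0
gcd = 2, but 2 ∤ 475, so the congruence has no solution.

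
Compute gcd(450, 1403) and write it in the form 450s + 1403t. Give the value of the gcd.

1

Apply Euclid's algorithm to 1403 and 450:
1403 = 3*450 + 53
450 = 8*53 + 26
53 = 2*26 + 1
26 = 26*1 + 0
gcd(450, 1403) = 1.
Back-substituting:
1 = 53 − 2·26
1 = −2·450 + 17·53
1 = 17·1403 − 53·450
So 1 = (17)·1403 + (-53)·450.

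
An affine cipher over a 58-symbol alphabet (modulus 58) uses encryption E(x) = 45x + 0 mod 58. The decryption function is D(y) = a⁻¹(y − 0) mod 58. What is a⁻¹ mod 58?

49

Extended Euclidean algorithm:
58 = 1×45 + 13
45 = 3×13 + 6
13 = 2×6 + 1
6 = 6×1 + 0
gcd = 1, so the inverse exists. Back-substitute:
1 = 13 − 2·6
1 = −2·45 + 7·13
1 = 7·58 − 9·45
So 45·(-9) ≡ 1 (mod 58), and -9 ≡ 49 (mod 58).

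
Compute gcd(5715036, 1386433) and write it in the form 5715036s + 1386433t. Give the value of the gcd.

1

Euclidean algorithm:
5715036 = 4×1386433 + 169304
1386433 = 8×169304 + 32001
169304 = 5×32001 + 9299
32001 = 3×9299 + 4104
9299 = 2×4104 + 1091
4104 = 3×1091 + 831
1091 = 1×831 + 260
831 = 3×260 + 51
260 = 5×51 + 5
51 = 10×5 + 1
5 = 5×1 + 0
gcd(5715036, 1386433) = 1.
Express as a combination:
1 = 51 − 10·5
1 = −10·260 + 51·51
1 = 51·831 − 163·260
1 = −163·1091 + 214·831
1 = 214·4104 − 805·1091
1 = −805·9299 + 1824·4104
1 = 1824·32001 − 6277·9299
1 = −6277·169304 + 33209·32001
1 = 33209·1386433 − 271949·169304
1 = −271949·5715036 + 1121005·1386433
So 1 = (-271949)·5715036 + (1121005)·1386433.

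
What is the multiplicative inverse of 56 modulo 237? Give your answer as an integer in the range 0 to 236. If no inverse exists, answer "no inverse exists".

182

Run Euclid on (237, 56):
237 = 4×56 + 13
56 = 4×13 + 4
13 = 3×4 + 1
4 = 4×1 + 0
The gcd is 1. Working backward:
1 = 13 − 3·4
1 = −3·56 + 13·13
1 = 13·237 − 55·56
So 56·(-55) ≡ 1 (mod 237), and -55 ≡ 182 (mod 237).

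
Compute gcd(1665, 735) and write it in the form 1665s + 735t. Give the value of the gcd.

Euclidean algorithm:
1665 = 2·735 + 195
735 = 3·195 + 150
195 = 1·150 + 45
150 = 3·45 + 15
45 = 3·15 + 0
gcd(1665, 735) = 15.
Express as a combination:
15 = 150 − 3·45
15 = −3·195 + 4·150
15 = 4·735 − 15·195
15 = −15·1665 + 34·735
So 15 = (-15)·1665 + (34)·735.

15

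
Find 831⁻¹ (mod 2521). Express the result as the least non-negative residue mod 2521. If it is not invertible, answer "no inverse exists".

Extended Euclidean algorithm:
2521 = 3×831 + 28
831 = 29×28 + 19
28 = 1×19 + 9
19 = 2×9 + 1
9 = 9×1 + 0
The gcd is 1. Working backward:
1 = 19 − 2·9
1 = −2·28 + 3·19
1 = 3·831 − 89·28
1 = −89·2521 + 270·831
So 831·270 ≡ 1 (mod 2521).

270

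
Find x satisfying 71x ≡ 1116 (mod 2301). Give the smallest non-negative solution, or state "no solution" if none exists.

First find gcd(71, 2301):
2301 = 32×71 + 29
71 = 2×29 + 13
29 = 2×13 + 3
13 = 4×3 + 1
3 = 3×1 + 0
gcd = 1, so a unique solution mod 2301 exists.
Back-substitute for the Bézout coefficients:
1 = 13 − 4·3
1 = −4·29 + 9·13
1 = 9·71 − 22·29
1 = −22·2301 + 713·71
So 71·(713) ≡ 1 (mod 2301), giving 71⁻¹ ≡ 713.
x ≡ 71⁻¹·1116 ≡ 713·1116 ≡ 1863 (mod 2301).

1863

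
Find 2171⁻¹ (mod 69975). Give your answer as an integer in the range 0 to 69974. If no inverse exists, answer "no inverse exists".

24206

gcd(69975, 2171) by repeated division:
69975 = 32·2171 + 503
2171 = 4·503 + 159
503 = 3·159 + 26
159 = 6·26 + 3
26 = 8·3 + 2
3 = 1·2 + 1
2 = 2·1 + 0
gcd = 1, so the inverse exists. Back-substitute:
1 = 3 − 2
1 = −26 + 9·3
1 = 9·159 − 55·26
1 = −55·503 + 174·159
1 = 174·2171 − 751·503
1 = −751·69975 + 24206·2171
So 2171·24206 ≡ 1 (mod 69975).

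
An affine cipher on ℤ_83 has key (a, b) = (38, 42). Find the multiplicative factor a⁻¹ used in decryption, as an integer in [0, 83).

Extended Euclidean algorithm:
83 = 2·38 + 7
38 = 5·7 + 3
7 = 2·3 + 1
3 = 3·1 + 0
Since gcd(38, 83) = 1, back-substitute to write 1 as a combination:
1 = 7 − 2·3
1 = −2·38 + 11·7
1 = 11·83 − 24·38
Hence 38⁻¹ ≡ -24 ≡ 59 (mod 83).

59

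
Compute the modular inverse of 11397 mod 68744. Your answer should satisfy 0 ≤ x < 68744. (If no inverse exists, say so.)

40069

Apply the Euclidean algorithm to 68744 and 11397:
68744 = 6*11397 + 362
11397 = 31*362 + 175
362 = 2*175 + 12
175 = 14*12 + 7
12 = 1*7 + 5
7 = 1*5 + 2
5 = 2*2 + 1
2 = 2*1 + 0
Since gcd(11397, 68744) = 1, back-substitute to write 1 as a combination:
1 = 5 − 2·2
1 = −2·7 + 3·5
1 = 3·12 − 5·7
1 = −5·175 + 73·12
1 = 73·362 − 151·175
1 = −151·11397 + 4754·362
1 = 4754·68744 − 28675·11397
Thus 11397·(-28675) ≡ 1 (mod 68744); reducing, -28675 mod 68744 = 40069.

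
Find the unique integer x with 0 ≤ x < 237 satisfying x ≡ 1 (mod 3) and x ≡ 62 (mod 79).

220

Write x = 1 + 3·k. Then 3·k ≡ 62 − 1 ≡ 61 (mod 79).
Need 3⁻¹ mod 79. Extended Euclid on (79, 3):
79 = 26×3 + 1
3 = 3×1 + 0
Back-substitute:
1 = 79 − 26·3
3⁻¹ ≡ 53 (mod 79), so k ≡ 53·61 ≡ 73 (mod 79).
x = 1 + 3·73 = 220.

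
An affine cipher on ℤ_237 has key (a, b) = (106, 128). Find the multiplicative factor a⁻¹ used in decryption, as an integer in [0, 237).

199

gcd(237, 106) by repeated division:
237 = 2*106 + 25
106 = 4*25 + 6
25 = 4*6 + 1
6 = 6*1 + 0
gcd = 1, so the inverse exists. Back-substitute:
1 = 25 − 4·6
1 = −4·106 + 17·25
1 = 17·237 − 38·106
Hence 106⁻¹ ≡ -38 ≡ 199 (mod 237).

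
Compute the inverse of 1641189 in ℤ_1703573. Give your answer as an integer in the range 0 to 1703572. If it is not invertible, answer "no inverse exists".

1280984

Run Euclid on (1703573, 1641189):
1703573 = 1*1641189 + 62384
1641189 = 26*62384 + 19205
62384 = 3*19205 + 4769
19205 = 4*4769 + 129
4769 = 36*129 + 125
129 = 1*125 + 4
125 = 31*4 + 1
4 = 4*1 + 0
gcd = 1, so the inverse exists. Back-substitute:
1 = 125 − 31·4
1 = −31·129 + 32·125
1 = 32·4769 − 1183·129
1 = −1183·19205 + 4764·4769
1 = 4764·62384 − 15475·19205
1 = −15475·1641189 + 407114·62384
1 = 407114·1703573 − 422589·1641189
Thus 1641189·(-422589) ≡ 1 (mod 1703573); reducing, -422589 mod 1703573 = 1280984.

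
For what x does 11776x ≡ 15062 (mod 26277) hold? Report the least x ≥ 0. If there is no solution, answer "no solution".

24212

First find gcd(11776, 26277):
26277 = 2×11776 + 2725
11776 = 4×2725 + 876
2725 = 3×876 + 97
876 = 9×97 + 3
97 = 32×3 + 1
3 = 3×1 + 0
gcd = 1, so a unique solution mod 26277 exists.
Back-substitute for the Bézout coefficients:
1 = 97 − 32·3
1 = −32·876 + 289·97
1 = 289·2725 − 899·876
1 = −899·11776 + 3885·2725
1 = 3885·26277 − 8669·11776
So 11776·(-8669) ≡ 1 (mod 26277), giving 11776⁻¹ ≡ 17608.
x ≡ 11776⁻¹·15062 ≡ 17608·15062 ≡ 24212 (mod 26277).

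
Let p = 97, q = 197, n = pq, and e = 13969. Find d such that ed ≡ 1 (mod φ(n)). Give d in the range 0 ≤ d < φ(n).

φ(n) = (p−1)(q−1) = 96·196 = 18816.
Need d with 13969·d ≡ 1 (mod 18816). Apply the extended Euclidean algorithm:
18816 = 1×13969 + 4847
13969 = 2×4847 + 4275
4847 = 1×4275 + 572
4275 = 7×572 + 271
572 = 2×271 + 30
271 = 9×30 + 1
30 = 30×1 + 0
Back-substitute:
1 = 271 − 9·30
1 = −9·572 + 19·271
1 = 19·4275 − 142·572
1 = −142·4847 + 161·4275
1 = 161·13969 − 464·4847
1 = −464·18816 + 625·13969
So 13969·625 ≡ 1 (mod 18816), hence d = 625.

625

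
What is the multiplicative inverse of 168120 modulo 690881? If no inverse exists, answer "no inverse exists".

Extended Euclidean algorithm:
690881 = 4×168120 + 18401
168120 = 9×18401 + 2511
18401 = 7×2511 + 824
2511 = 3×824 + 39
824 = 21×39 + 5
39 = 7×5 + 4
5 = 1×4 + 1
4 = 4×1 + 0
gcd = 1, so the inverse exists. Back-substitute:
1 = 5 − 4
1 = −39 + 8·5
1 = 8·824 − 169·39
1 = −169·2511 + 515·824
1 = 515·18401 − 3774·2511
1 = −3774·168120 + 34481·18401
1 = 34481·690881 − 141698·168120
Thus 168120·(-141698) ≡ 1 (mod 690881); reducing, -141698 mod 690881 = 549183.

549183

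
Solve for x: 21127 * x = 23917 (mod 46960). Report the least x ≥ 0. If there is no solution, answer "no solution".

First find gcd(21127, 46960):
46960 = 2*21127 + 4706
21127 = 4*4706 + 2303
4706 = 2*2303 + 100
2303 = 23*100 + 3
100 = 33*3 + 1
3 = 3*1 + 0
gcd = 1, so a unique solution mod 46960 exists.
Back-substitute for the Bézout coefficients:
1 = 100 − 33·3
1 = −33·2303 + 760·100
1 = 760·4706 − 1553·2303
1 = −1553·21127 + 6972·4706
1 = 6972·46960 − 15497·21127
So 21127·(-15497) ≡ 1 (mod 46960), giving 21127⁻¹ ≡ 31463.
x ≡ 21127⁻¹·23917 ≡ 31463·23917 ≡ 13531 (mod 46960).

13531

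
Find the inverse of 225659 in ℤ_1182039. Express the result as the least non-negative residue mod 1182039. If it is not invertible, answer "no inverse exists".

808385

Apply the Euclidean algorithm to 1182039 and 225659:
1182039 = 5*225659 + 53744
225659 = 4*53744 + 10683
53744 = 5*10683 + 329
10683 = 32*329 + 155
329 = 2*155 + 19
155 = 8*19 + 3
19 = 6*3 + 1
3 = 3*1 + 0
Since gcd(225659, 1182039) = 1, back-substitute to write 1 as a combination:
1 = 19 − 6·3
1 = −6·155 + 49·19
1 = 49·329 − 104·155
1 = −104·10683 + 3377·329
1 = 3377·53744 − 16989·10683
1 = −16989·225659 + 71333·53744
1 = 71333·1182039 − 373654·225659
Hence 225659⁻¹ ≡ -373654 ≡ 808385 (mod 1182039).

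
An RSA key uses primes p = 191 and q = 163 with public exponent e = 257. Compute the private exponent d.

3593

φ(n) = (p−1)(q−1) = 190·162 = 30780.
Need d with 257·d ≡ 1 (mod 30780). Apply the extended Euclidean algorithm:
30780 = 119×257 + 197
257 = 1×197 + 60
197 = 3×60 + 17
60 = 3×17 + 9
17 = 1×9 + 8
9 = 1×8 + 1
8 = 8×1 + 0
Back-substitute:
1 = 9 − 8
1 = −17 + 2·9
1 = 2·60 − 7·17
1 = −7·197 + 23·60
1 = 23·257 − 30·197
1 = −30·30780 + 3593·257
So 257·3593 ≡ 1 (mod 30780), hence d = 3593.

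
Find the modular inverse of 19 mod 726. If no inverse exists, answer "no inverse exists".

Run Euclid on (726, 19):
726 = 38×19 + 4
19 = 4×4 + 3
4 = 1×3 + 1
3 = 3×1 + 0
Since gcd(19, 726) = 1, back-substitute to write 1 as a combination:
1 = 4 − 3
1 = −19 + 5·4
1 = 5·726 − 191·19
So 19·(-191) ≡ 1 (mod 726), and -191 ≡ 535 (mod 726).

535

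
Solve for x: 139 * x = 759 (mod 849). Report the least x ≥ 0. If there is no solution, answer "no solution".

36

First find gcd(139, 849):
849 = 6*139 + 15
139 = 9*15 + 4
15 = 3*4 + 3
4 = 1*3 + 1
3 = 3*1 + 0
gcd = 1, so a unique solution mod 849 exists.
Back-substitute for the Bézout coefficients:
1 = 4 − 3
1 = −15 + 4·4
1 = 4·139 − 37·15
1 = −37·849 + 226·139
So 139·(226) ≡ 1 (mod 849), giving 139⁻¹ ≡ 226.
x ≡ 139⁻¹·759 ≡ 226·759 ≡ 36 (mod 849).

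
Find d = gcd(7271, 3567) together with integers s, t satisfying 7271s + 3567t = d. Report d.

Repeated division:
7271 = 2·3567 + 137
3567 = 26·137 + 5
137 = 27·5 + 2
5 = 2·2 + 1
2 = 2·1 + 0
gcd(7271, 3567) = 1.
Express as a combination:
1 = 5 − 2·2
1 = −2·137 + 55·5
1 = 55·3567 − 1432·137
1 = −1432·7271 + 2919·3567
So 1 = (-1432)·7271 + (2919)·3567.

1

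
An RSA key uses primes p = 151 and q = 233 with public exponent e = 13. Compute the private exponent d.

2677

φ(n) = (p−1)(q−1) = 150·232 = 34800.
Need d with 13·d ≡ 1 (mod 34800). Apply the extended Euclidean algorithm:
34800 = 2676·13 + 12
13 = 1·12 + 1
12 = 12·1 + 0
Back-substitute:
1 = 13 − 12
1 = −34800 + 2677·13
So 13·2677 ≡ 1 (mod 34800), hence d = 2677.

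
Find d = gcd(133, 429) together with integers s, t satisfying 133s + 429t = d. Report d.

1

Repeated division:
429 = 3*133 + 30
133 = 4*30 + 13
30 = 2*13 + 4
13 = 3*4 + 1
4 = 4*1 + 0
gcd(133, 429) = 1.
Back-substituting:
1 = 13 − 3·4
1 = −3·30 + 7·13
1 = 7·133 − 31·30
1 = −31·429 + 100·133
So 1 = (-31)·429 + (100)·133.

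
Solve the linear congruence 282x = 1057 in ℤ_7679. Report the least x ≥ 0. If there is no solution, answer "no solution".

5586

First find gcd(282, 7679):
7679 = 27×282 + 65
282 = 4×65 + 22
65 = 2×22 + 21
22 = 1×21 + 1
21 = 21×1 + 0
gcd = 1, so a unique solution mod 7679 exists.
Back-substitute for the Bézout coefficients:
1 = 22 − 21
1 = −65 + 3·22
1 = 3·282 − 13·65
1 = −13·7679 + 354·282
So 282·(354) ≡ 1 (mod 7679), giving 282⁻¹ ≡ 354.
x ≡ 282⁻¹·1057 ≡ 354·1057 ≡ 5586 (mod 7679).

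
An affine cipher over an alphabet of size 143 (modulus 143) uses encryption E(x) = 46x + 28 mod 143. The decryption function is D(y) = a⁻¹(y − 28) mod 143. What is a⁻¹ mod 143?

28

Extended Euclidean algorithm:
143 = 3*46 + 5
46 = 9*5 + 1
5 = 5*1 + 0
gcd = 1, so the inverse exists. Back-substitute:
1 = 46 − 9·5
1 = −9·143 + 28·46
So 46·28 ≡ 1 (mod 143).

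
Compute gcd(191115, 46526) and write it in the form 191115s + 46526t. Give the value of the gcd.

Apply Euclid's algorithm to 191115 and 46526:
191115 = 4×46526 + 5011
46526 = 9×5011 + 1427
5011 = 3×1427 + 730
1427 = 1×730 + 697
730 = 1×697 + 33
697 = 21×33 + 4
33 = 8×4 + 1
4 = 4×1 + 0
gcd(191115, 46526) = 1.
Express as a combination:
1 = 33 − 8·4
1 = −8·697 + 169·33
1 = 169·730 − 177·697
1 = −177·1427 + 346·730
1 = 346·5011 − 1215·1427
1 = −1215·46526 + 11281·5011
1 = 11281·191115 − 46339·46526
So 1 = (11281)·191115 + (-46339)·46526.

1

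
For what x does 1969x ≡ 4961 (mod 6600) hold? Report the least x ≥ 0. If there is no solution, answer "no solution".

569

First find gcd(1969, 6600):
6600 = 3*1969 + 693
1969 = 2*693 + 583
693 = 1*583 + 110
583 = 5*110 + 33
110 = 3*33 + 11
33 = 3*11 + 0
gcd = 11 and 11 | 4961, so solutions exist. Divide through by 11: 179x ≡ 451 (mod 600).
Now find 179⁻¹ mod 600:
600 = 3*179 + 63
179 = 2*63 + 53
63 = 1*53 + 10
53 = 5*10 + 3
10 = 3*3 + 1
3 = 3*1 + 0
Back-substitute:
1 = 10 − 3·3
1 = −3·53 + 16·10
1 = 16·63 − 19·53
1 = −19·179 + 54·63
1 = 54·600 − 181·179
So 179·(-181) ≡ 1 (mod 600), i.e. 179⁻¹ ≡ 419.
Then x ≡ 419·451 ≡ 569 (mod 600); the smallest non-negative solution is x = 569.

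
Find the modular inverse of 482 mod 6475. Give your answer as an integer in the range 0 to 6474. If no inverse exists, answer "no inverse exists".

Extended Euclidean algorithm:
6475 = 13·482 + 209
482 = 2·209 + 64
209 = 3·64 + 17
64 = 3·17 + 13
17 = 1·13 + 4
13 = 3·4 + 1
4 = 4·1 + 0
The gcd is 1. Working backward:
1 = 13 − 3·4
1 = −3·17 + 4·13
1 = 4·64 − 15·17
1 = −15·209 + 49·64
1 = 49·482 − 113·209
1 = −113·6475 + 1518·482
So 482·1518 ≡ 1 (mod 6475).

1518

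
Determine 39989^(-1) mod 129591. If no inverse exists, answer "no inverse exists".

Extended Euclidean algorithm:
129591 = 3×39989 + 9624
39989 = 4×9624 + 1493
9624 = 6×1493 + 666
1493 = 2×666 + 161
666 = 4×161 + 22
161 = 7×22 + 7
22 = 3×7 + 1
7 = 7×1 + 0
gcd = 1, so the inverse exists. Back-substitute:
1 = 22 − 3·7
1 = −3·161 + 22·22
1 = 22·666 − 91·161
1 = −91·1493 + 204·666
1 = 204·9624 − 1315·1493
1 = −1315·39989 + 5464·9624
1 = 5464·129591 − 17707·39989
So 39989·(-17707) ≡ 1 (mod 129591), and -17707 ≡ 111884 (mod 129591).

111884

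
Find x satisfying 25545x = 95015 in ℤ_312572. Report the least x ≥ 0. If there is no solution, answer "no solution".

no solution

gcd(25545, 312572):
312572 = 12×25545 + 6032
25545 = 4×6032 + 1417
6032 = 4×1417 + 364
1417 = 3×364 + 325
364 = 1×325 + 39
325 = 8×39 + 13
39 = 3×13 + 0
gcd = 13, but 13 ∤ 95015, so the congruence has no solution.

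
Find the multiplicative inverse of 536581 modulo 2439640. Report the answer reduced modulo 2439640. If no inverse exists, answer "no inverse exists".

Run Euclid on (2439640, 536581):
2439640 = 4·536581 + 293316
536581 = 1·293316 + 243265
293316 = 1·243265 + 50051
243265 = 4·50051 + 43061
50051 = 1·43061 + 6990
43061 = 6·6990 + 1121
6990 = 6·1121 + 264
1121 = 4·264 + 65
264 = 4·65 + 4
65 = 16·4 + 1
4 = 4·1 + 0
gcd = 1, so the inverse exists. Back-substitute:
1 = 65 − 16·4
1 = −16·264 + 65·65
1 = 65·1121 − 276·264
1 = −276·6990 + 1721·1121
1 = 1721·43061 − 10602·6990
1 = −10602·50051 + 12323·43061
1 = 12323·243265 − 59894·50051
1 = −59894·293316 + 72217·243265
1 = 72217·536581 − 132111·293316
1 = −132111·2439640 + 600661·536581
So 536581·600661 ≡ 1 (mod 2439640).

600661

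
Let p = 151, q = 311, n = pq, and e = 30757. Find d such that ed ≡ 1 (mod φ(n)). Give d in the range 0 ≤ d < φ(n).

16393

φ(n) = (p−1)(q−1) = 150·310 = 46500.
Need d with 30757·d ≡ 1 (mod 46500). Apply the extended Euclidean algorithm:
46500 = 1*30757 + 15743
30757 = 1*15743 + 15014
15743 = 1*15014 + 729
15014 = 20*729 + 434
729 = 1*434 + 295
434 = 1*295 + 139
295 = 2*139 + 17
139 = 8*17 + 3
17 = 5*3 + 2
3 = 1*2 + 1
2 = 2*1 + 0
Back-substitute:
1 = 3 − 2
1 = −17 + 6·3
1 = 6·139 − 49·17
1 = −49·295 + 104·139
1 = 104·434 − 153·295
1 = −153·729 + 257·434
1 = 257·15014 − 5293·729
1 = −5293·15743 + 5550·15014
1 = 5550·30757 − 10843·15743
1 = −10843·46500 + 16393·30757
So 30757·16393 ≡ 1 (mod 46500), hence d = 16393.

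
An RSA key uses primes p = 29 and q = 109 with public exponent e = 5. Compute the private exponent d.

605

φ(n) = (p−1)(q−1) = 28·108 = 3024.
Need d with 5·d ≡ 1 (mod 3024). Apply the extended Euclidean algorithm:
3024 = 604*5 + 4
5 = 1*4 + 1
4 = 4*1 + 0
Back-substitute:
1 = 5 − 4
1 = −3024 + 605·5
So 5·605 ≡ 1 (mod 3024), hence d = 605.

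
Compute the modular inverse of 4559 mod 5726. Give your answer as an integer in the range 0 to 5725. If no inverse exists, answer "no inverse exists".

893

Extended Euclidean algorithm:
5726 = 1×4559 + 1167
4559 = 3×1167 + 1058
1167 = 1×1058 + 109
1058 = 9×109 + 77
109 = 1×77 + 32
77 = 2×32 + 13
32 = 2×13 + 6
13 = 2×6 + 1
6 = 6×1 + 0
The gcd is 1. Working backward:
1 = 13 − 2·6
1 = −2·32 + 5·13
1 = 5·77 − 12·32
1 = −12·109 + 17·77
1 = 17·1058 − 165·109
1 = −165·1167 + 182·1058
1 = 182·4559 − 711·1167
1 = −711·5726 + 893·4559
So 4559·893 ≡ 1 (mod 5726).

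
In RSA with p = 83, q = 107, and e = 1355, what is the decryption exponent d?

φ(n) = (p−1)(q−1) = 82·106 = 8692.
Need d with 1355·d ≡ 1 (mod 8692). Apply the extended Euclidean algorithm:
8692 = 6*1355 + 562
1355 = 2*562 + 231
562 = 2*231 + 100
231 = 2*100 + 31
100 = 3*31 + 7
31 = 4*7 + 3
7 = 2*3 + 1
3 = 3*1 + 0
Back-substitute:
1 = 7 − 2·3
1 = −2·31 + 9·7
1 = 9·100 − 29·31
1 = −29·231 + 67·100
1 = 67·562 − 163·231
1 = −163·1355 + 393·562
1 = 393·8692 − 2521·1355
So 1355·(-2521) ≡ 1 (mod 8692), hence d ≡ -2521 ≡ 6171 (mod 8692).

6171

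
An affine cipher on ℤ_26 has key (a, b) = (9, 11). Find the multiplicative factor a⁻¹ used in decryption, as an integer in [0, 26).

Extended Euclidean algorithm:
26 = 2×9 + 8
9 = 1×8 + 1
8 = 8×1 + 0
Since gcd(9, 26) = 1, back-substitute to write 1 as a combination:
1 = 9 − 8
1 = −26 + 3·9
So 9·3 ≡ 1 (mod 26).

3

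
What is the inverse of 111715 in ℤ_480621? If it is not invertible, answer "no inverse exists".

257956

gcd(480621, 111715) by repeated division:
480621 = 4×111715 + 33761
111715 = 3×33761 + 10432
33761 = 3×10432 + 2465
10432 = 4×2465 + 572
2465 = 4×572 + 177
572 = 3×177 + 41
177 = 4×41 + 13
41 = 3×13 + 2
13 = 6×2 + 1
2 = 2×1 + 0
The gcd is 1. Working backward:
1 = 13 − 6·2
1 = −6·41 + 19·13
1 = 19·177 − 82·41
1 = −82·572 + 265·177
1 = 265·2465 − 1142·572
1 = −1142·10432 + 4833·2465
1 = 4833·33761 − 15641·10432
1 = −15641·111715 + 51756·33761
1 = 51756·480621 − 222665·111715
Hence 111715⁻¹ ≡ -222665 ≡ 257956 (mod 480621).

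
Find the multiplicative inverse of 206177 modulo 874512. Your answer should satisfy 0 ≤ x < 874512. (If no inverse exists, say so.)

Extended Euclidean algorithm:
874512 = 4×206177 + 49804
206177 = 4×49804 + 6961
49804 = 7×6961 + 1077
6961 = 6×1077 + 499
1077 = 2×499 + 79
499 = 6×79 + 25
79 = 3×25 + 4
25 = 6×4 + 1
4 = 4×1 + 0
Since gcd(206177, 874512) = 1, back-substitute to write 1 as a combination:
1 = 25 − 6·4
1 = −6·79 + 19·25
1 = 19·499 − 120·79
1 = −120·1077 + 259·499
1 = 259·6961 − 1674·1077
1 = −1674·49804 + 11977·6961
1 = 11977·206177 − 49582·49804
1 = −49582·874512 + 210305·206177
So 206177·210305 ≡ 1 (mod 874512).

210305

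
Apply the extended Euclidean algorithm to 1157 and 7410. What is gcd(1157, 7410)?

Repeated division:
7410 = 6·1157 + 468
1157 = 2·468 + 221
468 = 2·221 + 26
221 = 8·26 + 13
26 = 2·13 + 0
gcd(1157, 7410) = 13.
Working backward:
13 = 221 − 8·26
13 = −8·468 + 17·221
13 = 17·1157 − 42·468
13 = −42·7410 + 269·1157
So 13 = (-42)·7410 + (269)·1157.

13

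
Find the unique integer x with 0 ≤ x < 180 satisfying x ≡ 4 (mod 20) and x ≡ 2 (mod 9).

164

Write x = 4 + 20·k. Then 20·k ≡ 2 − 4 ≡ 7 (mod 9).
Need 20⁻¹ mod 9. Extended Euclid on (9, 2):
9 = 4*2 + 1
2 = 2*1 + 0
Back-substitute:
1 = 9 − 4·2
20⁻¹ ≡ 5 (mod 9), so k ≡ 5·7 ≡ 8 (mod 9).
x = 4 + 20·8 = 164.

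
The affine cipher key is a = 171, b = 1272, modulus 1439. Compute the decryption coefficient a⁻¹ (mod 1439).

993

gcd(1439, 171) by repeated division:
1439 = 8×171 + 71
171 = 2×71 + 29
71 = 2×29 + 13
29 = 2×13 + 3
13 = 4×3 + 1
3 = 3×1 + 0
The gcd is 1. Working backward:
1 = 13 − 4·3
1 = −4·29 + 9·13
1 = 9·71 − 22·29
1 = −22·171 + 53·71
1 = 53·1439 − 446·171
Hence 171⁻¹ ≡ -446 ≡ 993 (mod 1439).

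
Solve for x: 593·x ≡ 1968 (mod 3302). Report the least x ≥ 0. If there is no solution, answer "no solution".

1078

First find gcd(593, 3302):
3302 = 5*593 + 337
593 = 1*337 + 256
337 = 1*256 + 81
256 = 3*81 + 13
81 = 6*13 + 3
13 = 4*3 + 1
3 = 3*1 + 0
gcd = 1, so a unique solution mod 3302 exists.
Back-substitute for the Bézout coefficients:
1 = 13 − 4·3
1 = −4·81 + 25·13
1 = 25·256 − 79·81
1 = −79·337 + 104·256
1 = 104·593 − 183·337
1 = −183·3302 + 1019·593
So 593·(1019) ≡ 1 (mod 3302), giving 593⁻¹ ≡ 1019.
x ≡ 593⁻¹·1968 ≡ 1019·1968 ≡ 1078 (mod 3302).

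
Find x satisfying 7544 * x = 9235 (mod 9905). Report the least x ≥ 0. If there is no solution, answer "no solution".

First find gcd(7544, 9905):
9905 = 1·7544 + 2361
7544 = 3·2361 + 461
2361 = 5·461 + 56
461 = 8·56 + 13
56 = 4·13 + 4
13 = 3·4 + 1
4 = 4·1 + 0
gcd = 1, so a unique solution mod 9905 exists.
Back-substitute for the Bézout coefficients:
1 = 13 − 3·4
1 = −3·56 + 13·13
1 = 13·461 − 107·56
1 = −107·2361 + 548·461
1 = 548·7544 − 1751·2361
1 = −1751·9905 + 2299·7544
So 7544·(2299) ≡ 1 (mod 9905), giving 7544⁻¹ ≡ 2299.
x ≡ 7544⁻¹·9235 ≡ 2299·9235 ≡ 4850 (mod 9905).

4850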